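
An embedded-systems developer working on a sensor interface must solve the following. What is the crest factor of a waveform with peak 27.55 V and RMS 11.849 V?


Crest factor is the ratio of peak to RMS:
CF = V_peak / V_rms
   = 27.55 / 11.849
   = 2.3251

2.3251


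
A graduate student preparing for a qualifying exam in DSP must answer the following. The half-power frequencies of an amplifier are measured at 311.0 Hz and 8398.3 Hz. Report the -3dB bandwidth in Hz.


Bandwidth is the difference of -3dB frequencies:
BW = f_high - f_low
   = 8398.3 - 311.0
   = 8087.3 Hz

8087.3 Hz


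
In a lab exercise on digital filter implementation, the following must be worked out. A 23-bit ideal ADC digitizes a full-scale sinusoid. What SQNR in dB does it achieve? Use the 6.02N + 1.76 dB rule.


Theoretical SNR for a full-scale sinusoid:
SNR = 6.02 * N + 1.76
    = 6.02 * 23 + 1.76
    = 138.46 + 1.76
    = 140.22 dB

140.22 dB


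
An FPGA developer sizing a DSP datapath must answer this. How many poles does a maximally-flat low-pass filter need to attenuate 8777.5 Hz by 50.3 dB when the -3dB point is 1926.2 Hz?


Butterworth filter order formula:
n = log10(10^(A/10) - 1) / (2 * log10(f_stop/f_pass))
10^(50.3/10) - 1 = 107150.9305
f_stop/f_pass = 8777.5 / 1926.2 = 4.5569
n = 3.8183 -> ceil = 4

4


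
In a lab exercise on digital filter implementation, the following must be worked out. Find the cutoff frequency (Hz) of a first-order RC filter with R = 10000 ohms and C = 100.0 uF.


Cutoff frequency of a first-order RC filter:
fc = 1 / (2 * pi * R * C)
C = 100.0 uF = 0.0001 F
fc = 1 / (2 * pi * 10000 * 0.0001)
   = 1 / 6.2831853071796
   = 0.159155 Hz

0.159155 Hz


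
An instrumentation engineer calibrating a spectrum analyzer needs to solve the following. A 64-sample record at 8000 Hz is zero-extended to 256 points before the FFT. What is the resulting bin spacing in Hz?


Frequency resolution after zero-padding:
N_padded = 64 * 4 = 256
df = fs / N_padded
   = 8000 / 256
   = 31.25 Hz

31.25 Hz


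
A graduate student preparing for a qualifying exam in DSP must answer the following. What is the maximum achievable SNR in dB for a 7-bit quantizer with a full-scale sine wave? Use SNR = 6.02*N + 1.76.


Theoretical SNR for a full-scale sinusoid:
SNR = 6.02 * N + 1.76
    = 6.02 * 7 + 1.76
    = 42.14 + 1.76
    = 43.9 dB

43.9 dB


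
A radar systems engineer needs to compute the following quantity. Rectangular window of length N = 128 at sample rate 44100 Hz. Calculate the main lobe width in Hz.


Main lobe width for a rectangular window:
Width = 2 * fs / N
      = 2 * 44100 / 128
      = 88200 / 128
      = 689.062 Hz

689.062 Hz


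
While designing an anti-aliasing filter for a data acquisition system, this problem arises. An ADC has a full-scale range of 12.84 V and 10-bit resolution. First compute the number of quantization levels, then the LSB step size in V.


Step 1 — number of quantization levels:
L = 2^N = 2^10 = 1024

Step 2 — LSB step size:
delta = Vfs / L
      = 12.84 / 1024
      = 0.01253906 V

Levels = 1024; step size = 0.01253906 V


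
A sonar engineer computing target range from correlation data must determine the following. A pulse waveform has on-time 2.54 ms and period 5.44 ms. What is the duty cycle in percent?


Duty cycle as a percentage:
DC = (t_on / T) * 100
   = (2.54 / 5.44) * 100
   = 0.466912 * 100
   = 46.69 %

46.69 %


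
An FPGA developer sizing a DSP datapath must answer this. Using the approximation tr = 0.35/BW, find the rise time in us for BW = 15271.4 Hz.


Rise time from bandwidth relationship:
tr = 0.35 / BW
   = 0.35 / 15271.4
   = 2.291865841e-05 s
   = 22.9187 us

22.9187 us


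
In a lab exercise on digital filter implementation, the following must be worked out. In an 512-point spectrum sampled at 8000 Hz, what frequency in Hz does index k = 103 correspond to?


Frequency of DFT bin k:
f_k = k * fs / N
    = 103 * 8000 / 512
    = 824000 / 512
    = 1609.375 Hz

1609.375 Hz


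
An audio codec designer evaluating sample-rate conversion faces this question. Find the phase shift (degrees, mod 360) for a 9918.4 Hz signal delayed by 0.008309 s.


Phase shift from frequency and time delay:
phi = 360 * f * t_delay
    = 360 * 9918.4 * 0.008309
    = 29668.31 degrees
    mod 360 = 148.31 degrees

148.31 degrees


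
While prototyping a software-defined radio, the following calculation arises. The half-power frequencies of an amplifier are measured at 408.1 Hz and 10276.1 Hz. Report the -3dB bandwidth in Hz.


Bandwidth is the difference of -3dB frequencies:
BW = f_high - f_low
   = 10276.1 - 408.1
   = 9868.0 Hz

9868.0 Hz


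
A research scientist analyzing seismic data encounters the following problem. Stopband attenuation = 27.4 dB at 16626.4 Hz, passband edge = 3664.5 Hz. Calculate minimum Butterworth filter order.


Butterworth filter order formula:
n = log10(10^(A/10) - 1) / (2 * log10(f_stop/f_pass))
10^(27.4/10) - 1 = 548.5409
f_stop/f_pass = 16626.4 / 3664.5 = 4.5372
n = 2.0853 -> ceil = 3

3


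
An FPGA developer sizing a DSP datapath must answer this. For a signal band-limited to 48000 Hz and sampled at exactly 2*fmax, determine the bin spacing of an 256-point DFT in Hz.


Step 1 — Nyquist sampling rate:
fs = 2 * fmax = 2 * 48000 = 96000 Hz

Step 2 — DFT bin spacing:
df = fs / N = 96000 / 256 = 375.0 Hz

375.0 Hz


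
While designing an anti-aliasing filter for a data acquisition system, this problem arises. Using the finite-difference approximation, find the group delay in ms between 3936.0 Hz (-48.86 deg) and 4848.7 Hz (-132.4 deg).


Group delay from phase difference:
tau = -d(phi)/d(omega)
d(phi) = -83.54 deg = -1.458048 rad
d(omega) = 2*pi*(4848.7 - 3936.0) = 5734.6632 rad/s
tau = -(-1.458048) / 5734.6632
    = 0.2543 ms

0.2543 ms


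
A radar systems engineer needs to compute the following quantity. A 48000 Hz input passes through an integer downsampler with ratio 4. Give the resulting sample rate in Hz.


Decimation reduces the sample rate:
fs_out = fs_in / M
       = 48000 / 4
       = 12000.0 Hz

12000.0 Hz


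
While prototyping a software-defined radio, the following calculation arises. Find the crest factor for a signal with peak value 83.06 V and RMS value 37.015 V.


Crest factor is the ratio of peak to RMS:
CF = V_peak / V_rms
   = 83.06 / 37.015
   = 2.244

2.244


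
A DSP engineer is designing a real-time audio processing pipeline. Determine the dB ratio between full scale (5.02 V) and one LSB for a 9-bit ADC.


Dynamic range from full-scale to LSB:
V_min = V_max / 2^bits = 5.02 / 2^9
DR = 20 * log10(V_max / V_min)
   = 20 * log10(2^9)
   = 20 * 9 * log10(2)
   = 54.19 dB

54.19 dB


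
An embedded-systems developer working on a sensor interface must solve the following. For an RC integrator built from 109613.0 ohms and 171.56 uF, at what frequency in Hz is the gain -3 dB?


Cutoff frequency of a first-order RC filter:
fc = 1 / (2 * pi * R * C)
C = 171.56 uF = 0.00017156 F
fc = 1 / (2 * pi * 109613.0 * 0.00017156)
   = 1 / 118.15659579698
   = 0.008463 Hz

0.008463 Hz


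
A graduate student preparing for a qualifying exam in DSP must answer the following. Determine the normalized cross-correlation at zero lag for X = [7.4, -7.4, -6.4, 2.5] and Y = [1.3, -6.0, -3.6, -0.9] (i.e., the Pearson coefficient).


Pearson correlation coefficient (population):
r = cov(X,Y) / (std(X) * std(Y))
Mean X = -0.975, Mean Y = -2.3
Cov(X,Y) = 16.46
Std(X) = 6.183193, Std(Y) = 2.752272
r = 0.9672

0.9672


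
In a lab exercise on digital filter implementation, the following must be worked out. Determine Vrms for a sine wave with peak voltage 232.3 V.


RMS voltage for a sinusoidal waveform:
V_rms = V_peak / sqrt(2)
      = 232.3 / 1.414214
      = 164.261 V

164.261 V


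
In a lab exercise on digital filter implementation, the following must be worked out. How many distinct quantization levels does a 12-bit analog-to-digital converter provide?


Number of quantization levels = 2^N
= 2^12
= 4096

4096


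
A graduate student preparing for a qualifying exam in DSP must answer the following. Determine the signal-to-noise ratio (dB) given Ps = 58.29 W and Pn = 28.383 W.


SNR in decibels:
SNR = 10 * log10(Ps / Pn)
    = 10 * log10(58.29 / 28.383)
    = 10 * log10(2.0537)
    = 10 * 0.3125
    = 3.13 dB

3.13 dB


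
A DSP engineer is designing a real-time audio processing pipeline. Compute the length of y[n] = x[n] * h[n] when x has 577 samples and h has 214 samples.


Linear convolution output length:
L = N + M - 1
  = 577 + 214 - 1
  = 790 samples

790


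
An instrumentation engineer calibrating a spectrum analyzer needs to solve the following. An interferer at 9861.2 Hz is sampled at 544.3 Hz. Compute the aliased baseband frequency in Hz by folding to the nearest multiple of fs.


Compute the nearest integer multiple of fs to the signal:
n = round(9861.2 / 544.3) = 18
f_alias = |9861.2 - 18 * 544.3|
        = |9861.2 - 9797.4|
        = 63.8 Hz

63.8


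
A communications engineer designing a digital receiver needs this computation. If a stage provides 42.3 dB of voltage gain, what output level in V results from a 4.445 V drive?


Output voltage from dB gain:
V_out = V_in * 10^(gain_dB / 20)
      = 4.445 * 10^(42.3 / 20)
      = 4.445 * 130.316678
      = 579.2576 V

579.2576 V


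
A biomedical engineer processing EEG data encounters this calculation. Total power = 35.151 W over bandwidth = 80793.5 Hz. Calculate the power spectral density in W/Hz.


Power spectral density:
PSD = P / BW
    = 35.151 / 80793.5
    = 0.00043507 W/Hz

0.00043507 W/Hz


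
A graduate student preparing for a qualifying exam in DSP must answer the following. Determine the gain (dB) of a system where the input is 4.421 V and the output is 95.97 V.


Voltage gain in dB:
G = 20 * log10(Vout / Vin)
  = 20 * log10(95.97 / 4.421)
  = 20 * log10(21.707758)
  = 20 * 1.336615
  = 26.73 dB

26.73 dB


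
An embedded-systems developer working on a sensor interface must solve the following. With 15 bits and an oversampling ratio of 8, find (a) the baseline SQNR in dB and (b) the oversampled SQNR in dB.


Step 1 — baseline SQNR at Nyquist:
SQNR_base = 6.02*N + 1.76
          = 6.02*15 + 1.76
          = 92.06 dB

Step 2 — oversampling processing gain:
G = 10*log10(OSR) = 10*log10(8) = 9.03 dB

Step 3 — total:
SQNR_total = 92.06 + 9.03 = 101.09 dB

Base SQNR = 92.06 dB; oversampled SQNR = 101.09 dB


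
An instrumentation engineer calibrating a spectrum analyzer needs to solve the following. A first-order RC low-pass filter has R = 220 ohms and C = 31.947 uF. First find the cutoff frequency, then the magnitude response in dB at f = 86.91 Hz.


Step 1 — cutoff frequency:
fc = 1 / (2*pi*R*C)
C = 31.947 uF = 3.1947e-05 F
fc = 1 / (2*pi*220*3.1947e-05)
   = 22.6447 Hz

Step 2 — magnitude at f = 86.91 Hz:
|H(f)| = 1 / sqrt(1 + (f/fc)^2)
f/fc = 86.91 / 22.6447 = 3.837984
|H| = 1 / sqrt(1 + 14.730121) = 0.2521355
|H|_dB = 20*log10(0.2521355) = -11.97 dB

fc = 22.6447 Hz; |H(86.91 Hz)| = -11.97 dB


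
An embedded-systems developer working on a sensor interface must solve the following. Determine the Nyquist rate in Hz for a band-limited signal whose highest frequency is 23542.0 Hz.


The Nyquist rate is twice the maximum frequency component.
fs_min = 2 * fmax
      = 2 * 23542.0
      = 47084.0 Hz

47084.0


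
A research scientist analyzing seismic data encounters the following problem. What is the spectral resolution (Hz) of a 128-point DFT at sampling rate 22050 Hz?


DFT frequency resolution:
df = fs / N
   = 22050 / 128
   = 172.2656 Hz

172.2656 Hz


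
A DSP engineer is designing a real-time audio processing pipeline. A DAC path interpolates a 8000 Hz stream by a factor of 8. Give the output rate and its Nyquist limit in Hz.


Step 1 — output sample rate after interpolation by L:
fs_out = L * fs_in = 8 * 8000 = 64000 Hz

Step 2 — Nyquist frequency of the output stream:
f_Nyq = fs_out / 2 = 64000 / 2 = 32000.0 Hz

fs_out = 64000 Hz; f_Nyquist = 32000.0 Hz


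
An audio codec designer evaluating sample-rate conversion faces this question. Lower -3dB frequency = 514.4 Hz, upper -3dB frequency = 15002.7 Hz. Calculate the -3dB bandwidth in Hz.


Bandwidth is the difference of -3dB frequencies:
BW = f_high - f_low
   = 15002.7 - 514.4
   = 14488.3 Hz

14488.3 Hz


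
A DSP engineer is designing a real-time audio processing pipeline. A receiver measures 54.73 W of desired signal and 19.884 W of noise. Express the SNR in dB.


SNR in decibels:
SNR = 10 * log10(Ps / Pn)
    = 10 * log10(54.73 / 19.884)
    = 10 * log10(2.7525)
    = 10 * 0.4397
    = 4.4 dB

4.4 dB


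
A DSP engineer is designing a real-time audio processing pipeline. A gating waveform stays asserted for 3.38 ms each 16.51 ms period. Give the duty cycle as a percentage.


Duty cycle as a percentage:
DC = (t_on / T) * 100
   = (3.38 / 16.51) * 100
   = 0.204724 * 100
   = 20.47 %

20.47 %


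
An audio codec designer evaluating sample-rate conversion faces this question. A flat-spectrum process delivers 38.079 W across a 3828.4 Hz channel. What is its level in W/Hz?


Power spectral density:
PSD = P / BW
    = 38.079 / 3828.4
    = 0.00994645 W/Hz

0.00994645 W/Hz


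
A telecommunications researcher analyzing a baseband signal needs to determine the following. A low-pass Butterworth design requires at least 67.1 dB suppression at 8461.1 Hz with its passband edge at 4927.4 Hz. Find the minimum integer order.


Butterworth filter order formula:
n = log10(10^(A/10) - 1) / (2 * log10(f_stop/f_pass))
10^(67.1/10) - 1 = 5128612.8399
f_stop/f_pass = 8461.1 / 4927.4 = 1.7172
n = 14.2882 -> ceil = 15

15


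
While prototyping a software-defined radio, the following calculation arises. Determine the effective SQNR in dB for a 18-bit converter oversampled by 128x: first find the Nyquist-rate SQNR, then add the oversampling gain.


Step 1 — baseline SQNR at Nyquist:
SQNR_base = 6.02*N + 1.76
          = 6.02*18 + 1.76
          = 110.12 dB

Step 2 — oversampling processing gain:
G = 10*log10(OSR) = 10*log10(128) = 21.07 dB

Step 3 — total:
SQNR_total = 110.12 + 21.07 = 131.19 dB

Base SQNR = 110.12 dB; oversampled SQNR = 131.19 dB


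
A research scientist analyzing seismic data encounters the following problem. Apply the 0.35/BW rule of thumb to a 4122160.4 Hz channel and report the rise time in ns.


Rise time from bandwidth relationship:
tr = 0.35 / BW
   = 0.35 / 4122160.4
   = 8.490693375e-08 s
   = 84.9069 ns

84.9069 ns


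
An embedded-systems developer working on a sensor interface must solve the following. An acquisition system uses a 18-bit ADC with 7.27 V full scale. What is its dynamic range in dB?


Dynamic range from full-scale to LSB:
V_min = V_max / 2^bits = 7.27 / 2^18
DR = 20 * log10(V_max / V_min)
   = 20 * log10(2^18)
   = 20 * 18 * log10(2)
   = 108.37 dB

108.37 dB


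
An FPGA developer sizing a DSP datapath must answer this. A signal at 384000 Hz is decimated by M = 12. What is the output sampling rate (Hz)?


Decimation reduces the sample rate:
fs_out = fs_in / M
       = 384000 / 12
       = 32000.0 Hz

32000.0 Hz


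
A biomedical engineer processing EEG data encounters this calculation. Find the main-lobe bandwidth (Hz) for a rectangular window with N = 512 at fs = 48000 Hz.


Main lobe width for a rectangular window:
Width = 2 * fs / N
      = 2 * 48000 / 512
      = 96000 / 512
      = 187.5 Hz

187.5 Hz


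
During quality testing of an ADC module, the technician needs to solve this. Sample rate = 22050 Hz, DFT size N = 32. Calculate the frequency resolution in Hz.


DFT frequency resolution:
df = fs / N
   = 22050 / 32
   = 689.0625 Hz

689.0625 Hz


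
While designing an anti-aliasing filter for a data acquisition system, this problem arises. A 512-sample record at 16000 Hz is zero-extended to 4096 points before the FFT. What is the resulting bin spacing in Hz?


Frequency resolution after zero-padding:
N_padded = 512 * 8 = 4096
df = fs / N_padded
   = 16000 / 4096
   = 3.9062 Hz

3.9062 Hz


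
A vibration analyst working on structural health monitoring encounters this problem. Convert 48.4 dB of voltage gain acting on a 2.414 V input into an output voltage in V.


Output voltage from dB gain:
V_out = V_in * 10^(gain_dB / 20)
      = 2.414 * 10^(48.4 / 20)
      = 2.414 * 263.026799
      = 634.9467 V

634.9467 V


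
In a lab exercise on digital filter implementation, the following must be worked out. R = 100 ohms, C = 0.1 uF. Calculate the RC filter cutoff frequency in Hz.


Cutoff frequency of a first-order RC filter:
fc = 1 / (2 * pi * R * C)
C = 0.1 uF = 1e-07 F
fc = 1 / (2 * pi * 100 * 1e-07)
   = 1 / 6.2831853071796e-05
   = 15915.494309 Hz

15915.494309 Hz


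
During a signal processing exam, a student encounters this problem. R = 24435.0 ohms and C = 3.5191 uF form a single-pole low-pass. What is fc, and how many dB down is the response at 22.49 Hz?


Step 1 — cutoff frequency:
fc = 1 / (2*pi*R*C)
C = 3.5191 uF = 3.5191e-06 F
fc = 1 / (2*pi*24435.0*3.5191e-06)
   = 1.85087 Hz

Step 2 — magnitude at f = 22.49 Hz:
|H(f)| = 1 / sqrt(1 + (f/fc)^2)
f/fc = 22.49 / 1.85087 = 12.151042
|H| = 1 / sqrt(1 + 147.647822) = 0.0820202
|H|_dB = 20*log10(0.0820202) = -21.72 dB

fc = 1.85087 Hz; |H(22.49 Hz)| = -21.72 dB


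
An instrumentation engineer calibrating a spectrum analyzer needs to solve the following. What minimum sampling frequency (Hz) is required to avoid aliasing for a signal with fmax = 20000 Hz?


The Nyquist rate is twice the maximum frequency component.
fs_min = 2 * fmax
      = 2 * 20000
      = 40000 Hz

40000


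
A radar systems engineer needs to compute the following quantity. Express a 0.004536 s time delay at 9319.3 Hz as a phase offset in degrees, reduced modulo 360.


Phase shift from frequency and time delay:
phi = 360 * f * t_delay
    = 360 * 9319.3 * 0.004536
    = 15218.04 degrees
    mod 360 = 98.04 degrees

98.04 degrees


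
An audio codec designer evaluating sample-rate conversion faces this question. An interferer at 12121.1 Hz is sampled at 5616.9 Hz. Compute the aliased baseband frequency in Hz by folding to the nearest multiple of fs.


Compute the nearest integer multiple of fs to the signal:
n = round(12121.1 / 5616.9) = 2
f_alias = |12121.1 - 2 * 5616.9|
        = |12121.1 - 11233.8|
        = 887.3 Hz

887.3


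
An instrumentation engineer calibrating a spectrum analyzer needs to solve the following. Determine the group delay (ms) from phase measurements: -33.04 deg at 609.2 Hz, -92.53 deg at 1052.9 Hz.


Group delay from phase difference:
tau = -d(phi)/d(omega)
d(phi) = -59.49 deg = -1.038296 rad
d(omega) = 2*pi*(1052.9 - 609.2) = 2787.8493 rad/s
tau = -(-1.038296) / 2787.8493
    = 0.3724 ms

0.3724 ms


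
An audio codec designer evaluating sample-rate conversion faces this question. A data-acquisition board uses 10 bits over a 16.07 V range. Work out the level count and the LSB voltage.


Step 1 — number of quantization levels:
L = 2^N = 2^10 = 1024

Step 2 — LSB step size:
delta = Vfs / L
      = 16.07 / 1024
      = 0.01569336 V

Levels = 1024; step size = 0.01569336 V


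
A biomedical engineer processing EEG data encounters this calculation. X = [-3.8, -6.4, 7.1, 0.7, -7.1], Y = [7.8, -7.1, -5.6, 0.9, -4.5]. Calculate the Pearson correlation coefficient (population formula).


Pearson correlation coefficient (population):
r = cov(X,Y) / (std(X) * std(Y))
Mean X = -1.9, Mean Y = -1.7
Cov(X,Y) = -1.506
Std(X) = 5.266118, Std(Y) = 5.462966
r = -0.0523

-0.0523


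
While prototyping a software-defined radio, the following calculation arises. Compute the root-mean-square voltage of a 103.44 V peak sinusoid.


RMS voltage for a sinusoidal waveform:
V_rms = V_peak / sqrt(2)
      = 103.44 / 1.414214
      = 73.143 V

73.143 V


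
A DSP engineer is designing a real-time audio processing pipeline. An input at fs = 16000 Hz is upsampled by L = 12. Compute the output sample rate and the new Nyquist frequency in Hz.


Step 1 — output sample rate after interpolation by L:
fs_out = L * fs_in = 12 * 16000 = 192000 Hz

Step 2 — Nyquist frequency of the output stream:
f_Nyq = fs_out / 2 = 192000 / 2 = 96000.0 Hz

fs_out = 192000 Hz; f_Nyquist = 96000.0 Hz


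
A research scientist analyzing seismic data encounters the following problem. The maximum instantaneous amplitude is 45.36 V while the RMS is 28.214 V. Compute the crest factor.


Crest factor is the ratio of peak to RMS:
CF = V_peak / V_rms
   = 45.36 / 28.214
   = 1.6077

1.6077


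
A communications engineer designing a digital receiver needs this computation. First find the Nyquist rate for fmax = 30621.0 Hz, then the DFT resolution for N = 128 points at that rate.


Step 1 — Nyquist sampling rate:
fs = 2 * fmax = 2 * 30621.0 = 61242.0 Hz

Step 2 — DFT bin spacing:
df = fs / N = 61242.0 / 128 = 478.4531 Hz

478.4531 Hz


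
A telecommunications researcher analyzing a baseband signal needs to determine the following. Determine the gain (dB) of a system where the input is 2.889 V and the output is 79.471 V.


Voltage gain in dB:
G = 20 * log10(Vout / Vin)
  = 20 * log10(79.471 / 2.889)
  = 20 * log10(27.508134)
  = 20 * 1.439461
  = 28.79 dB

28.79 dB


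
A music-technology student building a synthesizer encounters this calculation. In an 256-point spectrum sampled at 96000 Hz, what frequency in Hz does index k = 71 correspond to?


Frequency of DFT bin k:
f_k = k * fs / N
    = 71 * 96000 / 256
    = 6816000 / 256
    = 26625.0 Hz

26625.0 Hz


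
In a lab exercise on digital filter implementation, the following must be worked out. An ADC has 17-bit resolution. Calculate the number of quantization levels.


Number of quantization levels = 2^N
= 2^17
= 131072

131072


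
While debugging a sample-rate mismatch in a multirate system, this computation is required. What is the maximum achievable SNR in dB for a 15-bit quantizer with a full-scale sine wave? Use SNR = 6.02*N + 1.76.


Theoretical SNR for a full-scale sinusoid:
SNR = 6.02 * N + 1.76
    = 6.02 * 15 + 1.76
    = 90.3 + 1.76
    = 92.06 dB

92.06 dB


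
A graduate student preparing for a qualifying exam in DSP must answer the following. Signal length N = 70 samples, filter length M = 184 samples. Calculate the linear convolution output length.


Linear convolution output length:
L = N + M - 1
  = 70 + 184 - 1
  = 253 samples

253


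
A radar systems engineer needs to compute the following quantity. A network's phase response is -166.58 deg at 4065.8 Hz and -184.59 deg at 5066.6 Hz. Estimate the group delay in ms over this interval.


Group delay from phase difference:
tau = -d(phi)/d(omega)
d(phi) = -18.01 deg = -0.314334 rad
d(omega) = 2*pi*(5066.6 - 4065.8) = 6288.2119 rad/s
tau = -(-0.314334) / 6288.2119
    = 0.05 ms

0.05 ms


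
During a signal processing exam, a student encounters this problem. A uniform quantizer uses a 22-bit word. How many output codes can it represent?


Number of quantization levels = 2^N
= 2^22
= 4194304

4194304


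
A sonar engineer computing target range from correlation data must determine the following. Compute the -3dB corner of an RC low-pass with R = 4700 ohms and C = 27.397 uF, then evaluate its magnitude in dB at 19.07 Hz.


Step 1 — cutoff frequency:
fc = 1 / (2*pi*R*C)
C = 27.397 uF = 2.7397e-05 F
fc = 1 / (2*pi*4700*2.7397e-05)
   = 1.236 Hz

Step 2 — magnitude at f = 19.07 Hz:
|H(f)| = 1 / sqrt(1 + (f/fc)^2)
f/fc = 19.07 / 1.236 = 15.428803
|H| = 1 / sqrt(1 + 238.047962) = 0.0646781
|H|_dB = 20*log10(0.0646781) = -23.78 dB

fc = 1.236 Hz; |H(19.07 Hz)| = -23.78 dB


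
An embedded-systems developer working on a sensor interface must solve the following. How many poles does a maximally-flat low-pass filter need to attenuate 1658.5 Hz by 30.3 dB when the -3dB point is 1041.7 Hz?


Butterworth filter order formula:
n = log10(10^(A/10) - 1) / (2 * log10(f_stop/f_pass))
10^(30.3/10) - 1 = 1070.5193
f_stop/f_pass = 1658.5 / 1041.7 = 1.5921
n = 7.5 -> ceil = 8

8


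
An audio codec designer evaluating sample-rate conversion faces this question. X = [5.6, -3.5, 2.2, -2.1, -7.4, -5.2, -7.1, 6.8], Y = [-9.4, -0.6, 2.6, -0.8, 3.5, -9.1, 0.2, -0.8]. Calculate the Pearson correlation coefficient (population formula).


Pearson correlation coefficient (population):
r = cov(X,Y) / (std(X) * std(Y))
Mean X = -1.3375, Mean Y = -1.8
Cov(X,Y) = -5.98
Std(X) = 5.208152, Std(Y) = 4.554393
r = -0.2521

-0.2521


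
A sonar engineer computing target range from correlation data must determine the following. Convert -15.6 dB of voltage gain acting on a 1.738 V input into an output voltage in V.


Output voltage from dB gain:
V_out = V_in * 10^(gain_dB / 20)
      = 1.738 * 10^(-15.6 / 20)
      = 1.738 * 0.165959
      = 0.2884 V

0.2884 V


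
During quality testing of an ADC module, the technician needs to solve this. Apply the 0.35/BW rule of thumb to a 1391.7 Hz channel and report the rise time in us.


Rise time from bandwidth relationship:
tr = 0.35 / BW
   = 0.35 / 1391.7
   = 0.0002514909823 s
   = 251.491 us

251.491 us


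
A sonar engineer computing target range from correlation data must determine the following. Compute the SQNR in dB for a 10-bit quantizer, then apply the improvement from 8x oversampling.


Step 1 — baseline SQNR at Nyquist:
SQNR_base = 6.02*N + 1.76
          = 6.02*10 + 1.76
          = 61.96 dB

Step 2 — oversampling processing gain:
G = 10*log10(OSR) = 10*log10(8) = 9.03 dB

Step 3 — total:
SQNR_total = 61.96 + 9.03 = 70.99 dB

Base SQNR = 61.96 dB; oversampled SQNR = 70.99 dB


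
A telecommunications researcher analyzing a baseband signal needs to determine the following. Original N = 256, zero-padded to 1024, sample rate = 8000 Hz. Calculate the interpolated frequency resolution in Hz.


Frequency resolution after zero-padding:
N_padded = 256 * 4 = 1024
df = fs / N_padded
   = 8000 / 1024
   = 7.8125 Hz

7.8125 Hz


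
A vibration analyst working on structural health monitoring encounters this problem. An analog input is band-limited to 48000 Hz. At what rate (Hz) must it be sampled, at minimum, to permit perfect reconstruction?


The Nyquist rate is twice the maximum frequency component.
fs_min = 2 * fmax
      = 2 * 48000
      = 96000 Hz

96000


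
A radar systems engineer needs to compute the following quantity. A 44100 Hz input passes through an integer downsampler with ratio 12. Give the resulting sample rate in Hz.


Decimation reduces the sample rate:
fs_out = fs_in / M
       = 44100 / 12
       = 3675.0 Hz

3675.0 Hz


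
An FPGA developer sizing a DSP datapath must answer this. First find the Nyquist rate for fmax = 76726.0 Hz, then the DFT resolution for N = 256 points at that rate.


Step 1 — Nyquist sampling rate:
fs = 2 * fmax = 2 * 76726.0 = 153452.0 Hz

Step 2 — DFT bin spacing:
df = fs / N = 153452.0 / 256 = 599.4219 Hz

599.4219 Hz


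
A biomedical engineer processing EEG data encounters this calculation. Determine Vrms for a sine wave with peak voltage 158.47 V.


RMS voltage for a sinusoidal waveform:
V_rms = V_peak / sqrt(2)
      = 158.47 / 1.414214
      = 112.055 V

112.055 V


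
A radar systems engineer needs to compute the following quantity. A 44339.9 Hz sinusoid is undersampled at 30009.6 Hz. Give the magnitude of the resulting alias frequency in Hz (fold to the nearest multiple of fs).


Compute the nearest integer multiple of fs to the signal:
n = round(44339.9 / 30009.6) = 1
f_alias = |44339.9 - 1 * 30009.6|
        = |44339.9 - 30009.6|
        = 14330.3 Hz

14330.3


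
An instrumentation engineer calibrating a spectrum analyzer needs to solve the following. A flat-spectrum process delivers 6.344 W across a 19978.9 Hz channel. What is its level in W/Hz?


Power spectral density:
PSD = P / BW
    = 6.344 / 19978.9
    = 0.00031753 W/Hz

0.00031753 W/Hz


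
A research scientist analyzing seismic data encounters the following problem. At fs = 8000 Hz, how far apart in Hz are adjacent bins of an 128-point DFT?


DFT frequency resolution:
df = fs / N
   = 8000 / 128
   = 62.5 Hz

62.5 Hz


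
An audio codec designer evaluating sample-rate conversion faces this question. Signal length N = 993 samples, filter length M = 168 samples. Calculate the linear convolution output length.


Linear convolution output length:
L = N + M - 1
  = 993 + 168 - 1
  = 1160 samples

1160


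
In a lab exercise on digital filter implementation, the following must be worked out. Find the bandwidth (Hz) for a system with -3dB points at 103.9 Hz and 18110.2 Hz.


Bandwidth is the difference of -3dB frequencies:
BW = f_high - f_low
   = 18110.2 - 103.9
   = 18006.3 Hz

18006.3 Hz


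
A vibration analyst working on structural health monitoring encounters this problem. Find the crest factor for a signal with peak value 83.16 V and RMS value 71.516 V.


Crest factor is the ratio of peak to RMS:
CF = V_peak / V_rms
   = 83.16 / 71.516
   = 1.1628

1.1628


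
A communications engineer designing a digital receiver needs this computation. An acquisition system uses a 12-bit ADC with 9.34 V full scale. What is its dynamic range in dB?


Dynamic range from full-scale to LSB:
V_min = V_max / 2^bits = 9.34 / 2^12
DR = 20 * log10(V_max / V_min)
   = 20 * log10(2^12)
   = 20 * 12 * log10(2)
   = 72.25 dB

72.25 dB


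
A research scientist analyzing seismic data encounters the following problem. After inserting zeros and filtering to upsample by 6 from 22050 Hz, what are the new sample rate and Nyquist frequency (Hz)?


Step 1 — output sample rate after interpolation by L:
fs_out = L * fs_in = 6 * 22050 = 132300 Hz

Step 2 — Nyquist frequency of the output stream:
f_Nyq = fs_out / 2 = 132300 / 2 = 66150.0 Hz

fs_out = 132300 Hz; f_Nyquist = 66150.0 Hz


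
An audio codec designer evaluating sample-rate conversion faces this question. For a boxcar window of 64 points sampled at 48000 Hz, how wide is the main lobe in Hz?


Main lobe width for a rectangular window:
Width = 2 * fs / N
      = 2 * 48000 / 64
      = 96000 / 64
      = 1500.0 Hz

1500.0 Hz


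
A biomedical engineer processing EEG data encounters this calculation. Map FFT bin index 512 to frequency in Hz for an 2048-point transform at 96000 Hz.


Frequency of DFT bin k:
f_k = k * fs / N
    = 512 * 96000 / 2048
    = 49152000 / 2048
    = 24000.0 Hz

24000.0 Hz


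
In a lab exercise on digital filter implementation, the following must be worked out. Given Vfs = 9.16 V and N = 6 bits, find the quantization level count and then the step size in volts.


Step 1 — number of quantization levels:
L = 2^N = 2^6 = 64

Step 2 — LSB step size:
delta = Vfs / L
      = 9.16 / 64
      = 0.143125 V

Levels = 64; step size = 0.143125 V


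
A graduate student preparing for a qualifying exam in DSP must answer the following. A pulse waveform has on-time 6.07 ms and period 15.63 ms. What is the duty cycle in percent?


Duty cycle as a percentage:
DC = (t_on / T) * 100
   = (6.07 / 15.63) * 100
   = 0.388356 * 100
   = 38.84 %

38.84 %


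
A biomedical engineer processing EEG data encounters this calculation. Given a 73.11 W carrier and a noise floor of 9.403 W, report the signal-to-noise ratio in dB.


SNR in decibels:
SNR = 10 * log10(Ps / Pn)
    = 10 * log10(73.11 / 9.403)
    = 10 * log10(7.7752)
    = 10 * 0.8907
    = 8.91 dB

8.91 dB


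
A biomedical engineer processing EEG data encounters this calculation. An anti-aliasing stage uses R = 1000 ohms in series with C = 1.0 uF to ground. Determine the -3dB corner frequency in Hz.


Cutoff frequency of a first-order RC filter:
fc = 1 / (2 * pi * R * C)
C = 1.0 uF = 1e-06 F
fc = 1 / (2 * pi * 1000 * 1e-06)
   = 1 / 0.0062831853071796
   = 159.154943 Hz

159.154943 Hz


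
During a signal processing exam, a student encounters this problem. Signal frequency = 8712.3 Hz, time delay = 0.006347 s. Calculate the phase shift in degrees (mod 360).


Phase shift from frequency and time delay:
phi = 360 * f * t_delay
    = 360 * 8712.3 * 0.006347
    = 19906.91 degrees
    mod 360 = 106.91 degrees

106.91 degrees


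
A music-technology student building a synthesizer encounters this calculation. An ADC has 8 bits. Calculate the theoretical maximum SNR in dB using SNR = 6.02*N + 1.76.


Theoretical SNR for a full-scale sinusoid:
SNR = 6.02 * N + 1.76
    = 6.02 * 8 + 1.76
    = 48.16 + 1.76
    = 49.92 dB

49.92 dB


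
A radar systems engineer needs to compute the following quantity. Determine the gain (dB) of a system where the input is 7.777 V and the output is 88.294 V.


Voltage gain in dB:
G = 20 * log10(Vout / Vin)
  = 20 * log10(88.294 / 7.777)
  = 20 * log10(11.353221)
  = 20 * 1.055119
  = 21.1 dB

21.1 dB


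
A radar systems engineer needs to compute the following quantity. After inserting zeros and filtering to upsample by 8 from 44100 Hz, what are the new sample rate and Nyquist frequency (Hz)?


Step 1 — output sample rate after interpolation by L:
fs_out = L * fs_in = 8 * 44100 = 352800 Hz

Step 2 — Nyquist frequency of the output stream:
f_Nyq = fs_out / 2 = 352800 / 2 = 176400.0 Hz

fs_out = 352800 Hz; f_Nyquist = 176400.0 Hz


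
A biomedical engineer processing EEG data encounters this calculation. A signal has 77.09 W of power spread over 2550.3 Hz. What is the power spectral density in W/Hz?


Power spectral density:
PSD = P / BW
    = 77.09 / 2550.3
    = 0.03022782 W/Hz

0.03022782 W/Hz


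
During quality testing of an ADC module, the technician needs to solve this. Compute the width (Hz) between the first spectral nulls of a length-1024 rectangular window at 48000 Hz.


Main lobe width for a rectangular window:
Width = 2 * fs / N
      = 2 * 48000 / 1024
      = 96000 / 1024
      = 93.75 Hz

93.75 Hz


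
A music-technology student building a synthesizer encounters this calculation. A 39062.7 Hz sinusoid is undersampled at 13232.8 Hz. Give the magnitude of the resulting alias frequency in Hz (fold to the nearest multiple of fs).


Compute the nearest integer multiple of fs to the signal:
n = round(39062.7 / 13232.8) = 3
f_alias = |39062.7 - 3 * 13232.8|
        = |39062.7 - 39698.4|
        = 635.7 Hz

635.7


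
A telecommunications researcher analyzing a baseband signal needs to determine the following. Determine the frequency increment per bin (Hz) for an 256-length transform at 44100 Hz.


DFT frequency resolution:
df = fs / N
   = 44100 / 256
   = 172.2656 Hz

172.2656 Hz


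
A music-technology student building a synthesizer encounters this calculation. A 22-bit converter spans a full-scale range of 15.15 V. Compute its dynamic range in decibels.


Dynamic range from full-scale to LSB:
V_min = V_max / 2^bits = 15.15 / 2^22
DR = 20 * log10(V_max / V_min)
   = 20 * log10(2^22)
   = 20 * 22 * log10(2)
   = 132.45 dB

132.45 dB


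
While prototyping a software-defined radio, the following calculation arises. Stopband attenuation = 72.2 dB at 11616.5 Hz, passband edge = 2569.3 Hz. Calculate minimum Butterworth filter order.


Butterworth filter order formula:
n = log10(10^(A/10) - 1) / (2 * log10(f_stop/f_pass))
10^(72.2/10) - 1 = 16595868.0744
f_stop/f_pass = 11616.5 / 2569.3 = 4.5213
n = 5.5093 -> ceil = 6

6


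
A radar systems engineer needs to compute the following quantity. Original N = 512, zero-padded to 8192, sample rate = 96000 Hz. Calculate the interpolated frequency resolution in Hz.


Frequency resolution after zero-padding:
N_padded = 512 * 16 = 8192
df = fs / N_padded
   = 96000 / 8192
   = 11.7188 Hz

11.7188 Hz


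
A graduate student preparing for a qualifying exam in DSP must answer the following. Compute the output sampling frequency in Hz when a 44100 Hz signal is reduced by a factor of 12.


Decimation reduces the sample rate:
fs_out = fs_in / M
       = 44100 / 12
       = 3675.0 Hz

3675.0 Hz


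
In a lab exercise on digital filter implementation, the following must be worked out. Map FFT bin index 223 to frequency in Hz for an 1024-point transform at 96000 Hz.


Frequency of DFT bin k:
f_k = k * fs / N
    = 223 * 96000 / 1024
    = 21408000 / 1024
    = 20906.25 Hz

20906.25 Hz


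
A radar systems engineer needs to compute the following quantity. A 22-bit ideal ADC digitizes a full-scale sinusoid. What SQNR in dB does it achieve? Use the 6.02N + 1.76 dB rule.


Theoretical SNR for a full-scale sinusoid:
SNR = 6.02 * N + 1.76
    = 6.02 * 22 + 1.76
    = 132.44 + 1.76
    = 134.2 dB

134.2 dB


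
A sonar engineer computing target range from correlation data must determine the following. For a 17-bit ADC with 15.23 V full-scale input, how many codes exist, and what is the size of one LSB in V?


Step 1 — number of quantization levels:
L = 2^N = 2^17 = 131072

Step 2 — LSB step size:
delta = Vfs / L
      = 15.23 / 131072
      = 0.0001162 V

Levels = 131072; step size = 0.0001162 V


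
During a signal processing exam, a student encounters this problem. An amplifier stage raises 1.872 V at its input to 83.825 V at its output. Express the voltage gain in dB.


Voltage gain in dB:
G = 20 * log10(Vout / Vin)
  = 20 * log10(83.825 / 1.872)
  = 20 * log10(44.778312)
  = 20 * 1.651068
  = 33.02 dB

33.02 dB


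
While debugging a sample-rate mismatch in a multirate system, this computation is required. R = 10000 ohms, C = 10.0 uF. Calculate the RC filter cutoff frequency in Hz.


Cutoff frequency of a first-order RC filter:
fc = 1 / (2 * pi * R * C)
C = 10.0 uF = 1e-05 F
fc = 1 / (2 * pi * 10000 * 1e-05)
   = 1 / 0.62831853071796
   = 1.591549 Hz

1.591549 Hz


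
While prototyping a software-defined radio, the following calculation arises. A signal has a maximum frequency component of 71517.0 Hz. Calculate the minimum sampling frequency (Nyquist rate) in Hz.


The Nyquist rate is twice the maximum frequency component.
fs_min = 2 * fmax
      = 2 * 71517.0
      = 143034.0 Hz

143034.0


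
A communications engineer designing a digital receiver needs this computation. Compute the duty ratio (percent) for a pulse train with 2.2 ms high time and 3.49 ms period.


Duty cycle as a percentage:
DC = (t_on / T) * 100
   = (2.2 / 3.49) * 100
   = 0.630372 * 100
   = 63.04 %

63.04 %


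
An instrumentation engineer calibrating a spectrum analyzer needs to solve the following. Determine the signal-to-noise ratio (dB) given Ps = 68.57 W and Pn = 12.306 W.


SNR in decibels:
SNR = 10 * log10(Ps / Pn)
    = 10 * log10(68.57 / 12.306)
    = 10 * log10(5.5721)
    = 10 * 0.746
    = 7.46 dB

7.46 dB


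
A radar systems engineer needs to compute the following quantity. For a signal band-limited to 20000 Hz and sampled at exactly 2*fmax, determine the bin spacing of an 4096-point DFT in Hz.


Step 1 — Nyquist sampling rate:
fs = 2 * fmax = 2 * 20000 = 40000 Hz

Step 2 — DFT bin spacing:
df = fs / N = 40000 / 4096 = 9.7656 Hz

9.7656 Hz


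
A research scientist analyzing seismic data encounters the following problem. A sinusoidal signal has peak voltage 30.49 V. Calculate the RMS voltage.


RMS voltage for a sinusoidal waveform:
V_rms = V_peak / sqrt(2)
      = 30.49 / 1.414214
      = 21.56 V

21.56 V


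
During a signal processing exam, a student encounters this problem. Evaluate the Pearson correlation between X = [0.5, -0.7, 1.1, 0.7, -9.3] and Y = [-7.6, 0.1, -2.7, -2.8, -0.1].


Pearson correlation coefficient (population):
r = cov(X,Y) / (std(X) * std(Y))
Mean X = -1.54, Mean Y = -2.62
Cov(X,Y) = -5.6088
Std(X) = 3.926118, Std(Y) = 2.778057
r = -0.5142

-0.5142


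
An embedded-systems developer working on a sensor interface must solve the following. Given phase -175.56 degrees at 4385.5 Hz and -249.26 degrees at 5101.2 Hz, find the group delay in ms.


Group delay from phase difference:
tau = -d(phi)/d(omega)
d(phi) = -73.7 deg = -1.286308 rad
d(omega) = 2*pi*(5101.2 - 4385.5) = 4496.8757 rad/s
tau = -(-1.286308) / 4496.8757
    = 0.286 ms

0.286 ms
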